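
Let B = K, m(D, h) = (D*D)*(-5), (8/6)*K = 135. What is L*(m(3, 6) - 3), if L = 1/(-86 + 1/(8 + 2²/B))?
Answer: 156288/279611 ≈ 0.55895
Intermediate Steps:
K = 405/4 (K = (¾)*135 = 405/4 ≈ 101.25)
m(D, h) = -5*D² (m(D, h) = D²*(-5) = -5*D²)
B = 405/4 ≈ 101.25
L = -3256/279611 (L = 1/(-86 + 1/(8 + 2²/(405/4))) = 1/(-86 + 1/(8 + 4*(4/405))) = 1/(-86 + 1/(8 + 16/405)) = 1/(-86 + 1/(3256/405)) = 1/(-86 + 405/3256) = 1/(-279611/3256) = -3256/279611 ≈ -0.011645)
L*(m(3, 6) - 3) = -3256*(-5*3² - 3)/279611 = -3256*(-5*9 - 3)/279611 = -3256*(-45 - 3)/279611 = -3256/279611*(-48) = 156288/279611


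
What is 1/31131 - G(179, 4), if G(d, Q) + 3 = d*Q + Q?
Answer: -22320926/31131 ≈ -717.00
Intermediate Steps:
G(d, Q) = -3 + Q + Q*d (G(d, Q) = -3 + (d*Q + Q) = -3 + (Q*d + Q) = -3 + (Q + Q*d) = -3 + Q + Q*d)
1/31131 - G(179, 4) = 1/31131 - (-3 + 4 + 4*179) = 1/31131 - (-3 + 4 + 716) = 1/31131 - 1*717 = 1/31131 - 717 = -22320926/31131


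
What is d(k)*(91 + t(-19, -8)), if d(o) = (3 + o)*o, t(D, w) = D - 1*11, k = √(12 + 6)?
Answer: 1098 + 549*√2 ≈ 1874.4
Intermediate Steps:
k = 3*√2 (k = √18 = 3*√2 ≈ 4.2426)
t(D, w) = -11 + D (t(D, w) = D - 11 = -11 + D)
d(o) = o*(3 + o)
d(k)*(91 + t(-19, -8)) = ((3*√2)*(3 + 3*√2))*(91 + (-11 - 19)) = (3*√2*(3 + 3*√2))*(91 - 30) = (3*√2*(3 + 3*√2))*61 = 183*√2*(3 + 3*√2)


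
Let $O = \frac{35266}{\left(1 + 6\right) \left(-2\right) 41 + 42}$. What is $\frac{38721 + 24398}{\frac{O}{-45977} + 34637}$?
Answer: $\frac{110276845994}{60515205781} \approx 1.8223$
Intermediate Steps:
$O = - \frac{2519}{38}$ ($O = \frac{35266}{7 \left(-2\right) 41 + 42} = \frac{35266}{\left(-14\right) 41 + 42} = \frac{35266}{-574 + 42} = \frac{35266}{-532} = 35266 \left(- \frac{1}{532}\right) = - \frac{2519}{38} \approx -66.289$)
$\frac{38721 + 24398}{\frac{O}{-45977} + 34637} = \frac{38721 + 24398}{- \frac{2519}{38 \left(-45977\right)} + 34637} = \frac{63119}{\left(- \frac{2519}{38}\right) \left(- \frac{1}{45977}\right) + 34637} = \frac{63119}{\frac{2519}{1747126} + 34637} = \frac{63119}{\frac{60515205781}{1747126}} = 63119 \cdot \frac{1747126}{60515205781} = \frac{110276845994}{60515205781}$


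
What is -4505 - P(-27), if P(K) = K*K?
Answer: -5234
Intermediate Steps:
P(K) = K²
-4505 - P(-27) = -4505 - 1*(-27)² = -4505 - 1*729 = -4505 - 729 = -5234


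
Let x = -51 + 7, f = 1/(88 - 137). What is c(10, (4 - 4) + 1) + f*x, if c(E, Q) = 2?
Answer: 142/49 ≈ 2.8980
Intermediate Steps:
f = -1/49 (f = 1/(-49) = -1/49 ≈ -0.020408)
x = -44
c(10, (4 - 4) + 1) + f*x = 2 - 1/49*(-44) = 2 + 44/49 = 142/49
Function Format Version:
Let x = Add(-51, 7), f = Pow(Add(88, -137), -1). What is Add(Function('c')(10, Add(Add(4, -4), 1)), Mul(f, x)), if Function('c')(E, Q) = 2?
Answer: Rational(142, 49) ≈ 2.8980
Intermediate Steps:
f = Rational(-1, 49) (f = Pow(-49, -1) = Rational(-1, 49) ≈ -0.020408)
x = -44
Add(Function('c')(10, Add(Add(4, -4), 1)), Mul(f, x)) = Add(2, Mul(Rational(-1, 49), -44)) = Add(2, Rational(44, 49)) = Rational(142, 49)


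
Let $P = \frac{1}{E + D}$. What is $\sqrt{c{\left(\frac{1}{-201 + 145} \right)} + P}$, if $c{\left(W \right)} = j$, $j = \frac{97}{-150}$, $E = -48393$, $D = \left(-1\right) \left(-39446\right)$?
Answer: $\frac{i \sqrt{46596459138}}{268410} \approx 0.80422 i$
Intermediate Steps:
$D = 39446$
$j = - \frac{97}{150}$ ($j = 97 \left(- \frac{1}{150}\right) = - \frac{97}{150} \approx -0.64667$)
$c{\left(W \right)} = - \frac{97}{150}$
$P = - \frac{1}{8947}$ ($P = \frac{1}{-48393 + 39446} = \frac{1}{-8947} = - \frac{1}{8947} \approx -0.00011177$)
$\sqrt{c{\left(\frac{1}{-201 + 145} \right)} + P} = \sqrt{- \frac{97}{150} - \frac{1}{8947}} = \sqrt{- \frac{868009}{1342050}} = \frac{i \sqrt{46596459138}}{268410}$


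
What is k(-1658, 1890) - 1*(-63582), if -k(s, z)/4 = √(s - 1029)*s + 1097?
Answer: 59194 + 6632*I*√2687 ≈ 59194.0 + 3.4378e+5*I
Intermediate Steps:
k(s, z) = -4388 - 4*s*√(-1029 + s) (k(s, z) = -4*(√(s - 1029)*s + 1097) = -4*(√(-1029 + s)*s + 1097) = -4*(s*√(-1029 + s) + 1097) = -4*(1097 + s*√(-1029 + s)) = -4388 - 4*s*√(-1029 + s))
k(-1658, 1890) - 1*(-63582) = (-4388 - 4*(-1658)*√(-1029 - 1658)) - 1*(-63582) = (-4388 - 4*(-1658)*√(-2687)) + 63582 = (-4388 - 4*(-1658)*I*√2687) + 63582 = (-4388 + 6632*I*√2687) + 63582 = 59194 + 6632*I*√2687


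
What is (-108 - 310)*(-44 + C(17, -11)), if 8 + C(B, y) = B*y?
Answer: 99902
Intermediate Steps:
C(B, y) = -8 + B*y
(-108 - 310)*(-44 + C(17, -11)) = (-108 - 310)*(-44 + (-8 + 17*(-11))) = -418*(-44 + (-8 - 187)) = -418*(-44 - 195) = -418*(-239) = 99902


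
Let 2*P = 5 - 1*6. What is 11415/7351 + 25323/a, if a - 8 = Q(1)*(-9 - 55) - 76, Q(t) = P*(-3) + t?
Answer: -61182251/558676 ≈ -109.51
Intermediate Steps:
P = -1/2 (P = (5 - 1*6)/2 = (5 - 6)/2 = (1/2)*(-1) = -1/2 ≈ -0.50000)
Q(t) = 3/2 + t (Q(t) = -1/2*(-3) + t = 3/2 + t)
a = -228 (a = 8 + ((3/2 + 1)*(-9 - 55) - 76) = 8 + ((5/2)*(-64) - 76) = 8 + (-160 - 76) = 8 - 236 = -228)
11415/7351 + 25323/a = 11415/7351 + 25323/(-228) = 11415*(1/7351) + 25323*(-1/228) = 11415/7351 - 8441/76 = -61182251/558676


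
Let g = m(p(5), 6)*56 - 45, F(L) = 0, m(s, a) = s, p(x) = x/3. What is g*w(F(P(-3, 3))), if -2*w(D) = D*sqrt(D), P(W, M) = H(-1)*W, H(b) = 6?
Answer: 0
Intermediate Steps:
p(x) = x/3 (p(x) = x*(1/3) = x/3)
P(W, M) = 6*W
w(D) = -D**(3/2)/2 (w(D) = -D*sqrt(D)/2 = -D**(3/2)/2)
g = 145/3 (g = ((1/3)*5)*56 - 45 = (5/3)*56 - 45 = 280/3 - 45 = 145/3 ≈ 48.333)
g*w(F(P(-3, 3))) = 145*(-0**(3/2)/2)/3 = 145*(-1/2*0)/3 = (145/3)*0 = 0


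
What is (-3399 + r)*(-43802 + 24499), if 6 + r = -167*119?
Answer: 449335234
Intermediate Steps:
r = -19879 (r = -6 - 167*119 = -6 - 19873 = -19879)
(-3399 + r)*(-43802 + 24499) = (-3399 - 19879)*(-43802 + 24499) = -23278*(-19303) = 449335234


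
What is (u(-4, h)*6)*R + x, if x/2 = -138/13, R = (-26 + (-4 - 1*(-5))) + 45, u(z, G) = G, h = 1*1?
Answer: 1284/13 ≈ 98.769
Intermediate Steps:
h = 1
R = 20 (R = (-26 + (-4 + 5)) + 45 = (-26 + 1) + 45 = -25 + 45 = 20)
x = -276/13 (x = 2*(-138/13) = -276/13 ≈ -21.231)
(u(-4, h)*6)*R + x = (1*6)*20 - 276/13 = 6*20 - 276/13 = 120 - 276/13 = 1284/13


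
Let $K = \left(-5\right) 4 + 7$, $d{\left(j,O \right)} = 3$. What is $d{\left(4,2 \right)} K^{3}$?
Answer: $-6591$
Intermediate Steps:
$K = -13$ ($K = -20 + 7 = -13$)
$d{\left(4,2 \right)} K^{3} = 3 \left(-13\right)^{3} = 3 \left(-2197\right) = -6591$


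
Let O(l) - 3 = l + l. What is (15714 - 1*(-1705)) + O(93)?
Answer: 17608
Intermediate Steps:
O(l) = 3 + 2*l (O(l) = 3 + (l + l) = 3 + 2*l)
(15714 - 1*(-1705)) + O(93) = (15714 - 1*(-1705)) + (3 + 2*93) = (15714 + 1705) + (3 + 186) = 17419 + 189 = 17608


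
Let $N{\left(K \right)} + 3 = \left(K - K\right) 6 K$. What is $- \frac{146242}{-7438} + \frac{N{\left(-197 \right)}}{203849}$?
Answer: $\frac{14905631572}{758114431} \approx 19.661$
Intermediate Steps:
$N{\left(K \right)} = -3$ ($N{\left(K \right)} = -3 + \left(K - K\right) 6 K = -3 + 0 \cdot 6 K = -3 + 0 K = -3 + 0 = -3$)
$- \frac{146242}{-7438} + \frac{N{\left(-197 \right)}}{203849} = - \frac{146242}{-7438} - \frac{3}{203849} = \left(-146242\right) \left(- \frac{1}{7438}\right) - \frac{3}{203849} = \frac{73121}{3719} - \frac{3}{203849} = \frac{14905631572}{758114431}$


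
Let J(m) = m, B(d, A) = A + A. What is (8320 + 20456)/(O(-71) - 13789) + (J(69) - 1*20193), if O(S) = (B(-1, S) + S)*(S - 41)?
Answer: -202559532/10067 ≈ -20121.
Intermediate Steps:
B(d, A) = 2*A
O(S) = 3*S*(-41 + S) (O(S) = (2*S + S)*(S - 41) = (3*S)*(-41 + S) = 3*S*(-41 + S))
(8320 + 20456)/(O(-71) - 13789) + (J(69) - 1*20193) = (8320 + 20456)/(3*(-71)*(-41 - 71) - 13789) + (69 - 1*20193) = 28776/(3*(-71)*(-112) - 13789) + (69 - 20193) = 28776/(23856 - 13789) - 20124 = 28776/10067 - 20124 = -202559532/10067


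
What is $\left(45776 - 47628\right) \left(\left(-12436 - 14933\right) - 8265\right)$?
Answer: $65994168$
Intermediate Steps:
$\left(45776 - 47628\right) \left(\left(-12436 - 14933\right) - 8265\right) = - 1852 \left(-27369 - 8265\right) = \left(-1852\right) \left(-35634\right) = 65994168$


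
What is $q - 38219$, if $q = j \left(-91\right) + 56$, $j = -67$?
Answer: $-32066$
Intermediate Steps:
$q = 6153$ ($q = \left(-67\right) \left(-91\right) + 56 = 6097 + 56 = 6153$)
$q - 38219 = 6153 - 38219 = -32066$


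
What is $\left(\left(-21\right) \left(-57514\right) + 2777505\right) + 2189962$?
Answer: $6175261$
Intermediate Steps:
$\left(\left(-21\right) \left(-57514\right) + 2777505\right) + 2189962 = \left(1207794 + 2777505\right) + 2189962 = 3985299 + 2189962 = 6175261$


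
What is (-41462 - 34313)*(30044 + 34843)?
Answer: -4916812425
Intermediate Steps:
(-41462 - 34313)*(30044 + 34843) = -75775*64887 = -4916812425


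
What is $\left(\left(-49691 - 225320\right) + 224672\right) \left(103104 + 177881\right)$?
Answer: $-14144503915$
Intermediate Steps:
$\left(\left(-49691 - 225320\right) + 224672\right) \left(103104 + 177881\right) = \left(\left(-49691 - 225320\right) + 224672\right) 280985 = \left(-275011 + 224672\right) 280985 = \left(-50339\right) 280985 = -14144503915$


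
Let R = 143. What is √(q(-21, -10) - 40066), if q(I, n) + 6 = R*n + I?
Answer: I*√41523 ≈ 203.77*I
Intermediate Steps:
q(I, n) = -6 + I + 143*n (q(I, n) = -6 + (143*n + I) = -6 + (I + 143*n) = -6 + I + 143*n)
√(q(-21, -10) - 40066) = √((-6 - 21 + 143*(-10)) - 40066) = √((-6 - 21 - 1430) - 40066) = √(-1457 - 40066) = √(-41523) = I*√41523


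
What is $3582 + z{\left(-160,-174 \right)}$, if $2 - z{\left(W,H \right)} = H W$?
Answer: $-24256$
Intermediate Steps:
$z{\left(W,H \right)} = 2 - H W$
$3582 + z{\left(-160,-174 \right)} = 3582 + \left(2 - \left(-174\right) \left(-160\right)\right) = 3582 + \left(2 - 27840\right) = 3582 - 27838 = -24256$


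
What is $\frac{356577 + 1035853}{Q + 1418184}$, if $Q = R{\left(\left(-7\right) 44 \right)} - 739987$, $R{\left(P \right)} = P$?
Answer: $\frac{1392430}{677889} \approx 2.0541$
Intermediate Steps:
$Q = -740295$ ($Q = \left(-7\right) 44 - 739987 = -308 - 739987 = -740295$)
$\frac{356577 + 1035853}{Q + 1418184} = \frac{356577 + 1035853}{-740295 + 1418184} = \frac{1392430}{677889}$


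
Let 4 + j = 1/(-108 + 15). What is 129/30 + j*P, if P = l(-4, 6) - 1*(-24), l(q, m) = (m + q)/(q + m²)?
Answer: -686033/7440 ≈ -92.209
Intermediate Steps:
j = -373/93 (j = -4 + 1/(-108 + 15) = -4 + 1/(-93) = -4 - 1/93 = -373/93 ≈ -4.0107)
l(q, m) = (m + q)/(q + m²)
P = 385/16 (P = (6 - 4)/(-4 + 6²) - 1*(-24) = 2/(-4 + 36) + 24 = 2/32 + 24 = (1/32)*2 + 24 = 1/16 + 24 = 385/16 ≈ 24.063)
129/30 + j*P = 129/30 - 373/93*385/16 = 129*(1/30) - 143605/1488 = 43/10 - 143605/1488 = -686033/7440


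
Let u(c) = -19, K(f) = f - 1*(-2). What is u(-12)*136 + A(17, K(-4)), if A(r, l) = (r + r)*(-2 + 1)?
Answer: -2618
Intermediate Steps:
K(f) = 2 + f (K(f) = f + 2 = 2 + f)
A(r, l) = -2*r (A(r, l) = (2*r)*(-1) = -2*r)
u(-12)*136 + A(17, K(-4)) = -19*136 - 2*17 = -2584 - 34 = -2618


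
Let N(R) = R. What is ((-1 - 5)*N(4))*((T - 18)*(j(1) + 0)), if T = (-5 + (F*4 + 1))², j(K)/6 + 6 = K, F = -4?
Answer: 275040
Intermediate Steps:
j(K) = -36 + 6*K
T = 400 (T = (-5 + (-4*4 + 1))² = (-5 + (-16 + 1))² = (-5 - 15)² = (-20)² = 400)
((-1 - 5)*N(4))*((T - 18)*(j(1) + 0)) = ((-1 - 5)*4)*((400 - 18)*((-36 + 6*1) + 0)) = (-6*4)*(382*((-36 + 6) + 0)) = -9168*(-30 + 0) = -9168*(-30) = -24*(-11460) = 275040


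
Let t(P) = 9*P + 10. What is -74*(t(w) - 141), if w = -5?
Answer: 13024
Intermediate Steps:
t(P) = 10 + 9*P
-74*(t(w) - 141) = -74*((10 + 9*(-5)) - 141) = -74*((10 - 45) - 141) = -74*(-35 - 141) = -74*(-176) = 13024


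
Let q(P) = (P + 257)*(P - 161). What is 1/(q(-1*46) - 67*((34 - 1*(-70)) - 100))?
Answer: -1/43945 ≈ -2.2756e-5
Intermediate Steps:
q(P) = (-161 + P)*(257 + P) (q(P) = (257 + P)*(-161 + P) = (-161 + P)*(257 + P))
1/(q(-1*46) - 67*((34 - 1*(-70)) - 100)) = 1/((-41377 + (-1*46)² + 96*(-1*46)) - 67*((34 - 1*(-70)) - 100)) = 1/((-41377 + (-46)² + 96*(-46)) - 67*((34 + 70) - 100)) = 1/((-41377 + 2116 - 4416) - 67*(104 - 100)) = 1/(-43677 - 67*4) = 1/(-43677 - 268) = 1/(-43945) = -1/43945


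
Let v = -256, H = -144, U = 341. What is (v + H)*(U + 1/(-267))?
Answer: -36418400/267 ≈ -1.3640e+5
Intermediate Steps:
(v + H)*(U + 1/(-267)) = (-256 - 144)*(341 + 1/(-267)) = -400*(341 - 1/267) = -400*91046/267 = -36418400/267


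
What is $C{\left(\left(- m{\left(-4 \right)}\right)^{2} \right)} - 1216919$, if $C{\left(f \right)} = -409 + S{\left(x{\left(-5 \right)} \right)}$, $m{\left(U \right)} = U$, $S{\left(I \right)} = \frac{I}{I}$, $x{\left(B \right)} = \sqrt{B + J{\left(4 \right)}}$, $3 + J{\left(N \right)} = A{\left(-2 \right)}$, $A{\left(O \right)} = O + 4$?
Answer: $-1217327$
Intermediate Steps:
$A{\left(O \right)} = 4 + O$
$J{\left(N \right)} = -1$ ($J{\left(N \right)} = -3 + \left(4 - 2\right) = -3 + 2 = -1$)
$x{\left(B \right)} = \sqrt{-1 + B}$ ($x{\left(B \right)} = \sqrt{B - 1} = \sqrt{-1 + B}$)
$S{\left(I \right)} = 1$
$C{\left(f \right)} = -408$ ($C{\left(f \right)} = -409 + 1 = -408$)
$C{\left(\left(- m{\left(-4 \right)}\right)^{2} \right)} - 1216919 = -408 - 1216919 = -1217327$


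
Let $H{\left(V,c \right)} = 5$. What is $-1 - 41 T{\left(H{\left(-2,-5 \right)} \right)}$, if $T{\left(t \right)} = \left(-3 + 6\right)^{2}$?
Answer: $-370$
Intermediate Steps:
$T{\left(t \right)} = 9$ ($T{\left(t \right)} = 3^{2} = 9$)
$-1 - 41 T{\left(H{\left(-2,-5 \right)} \right)} = -1 - 369 = -370$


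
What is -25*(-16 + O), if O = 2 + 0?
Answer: 350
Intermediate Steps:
O = 2
-25*(-16 + O) = -25*(-16 + 2) = -25*(-14) = 350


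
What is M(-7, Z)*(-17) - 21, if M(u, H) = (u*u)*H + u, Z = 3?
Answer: -2401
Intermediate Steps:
M(u, H) = u + H*u² (M(u, H) = u²*H + u = H*u² + u = u + H*u²)
M(-7, Z)*(-17) - 21 = -7*(1 + 3*(-7))*(-17) - 21 = -7*(1 - 21)*(-17) - 21 = -7*(-20)*(-17) - 21 = 140*(-17) - 21 = -2380 - 21 = -2401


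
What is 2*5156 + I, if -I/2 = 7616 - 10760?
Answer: 16600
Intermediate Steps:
I = 6288 (I = -2*(7616 - 10760) = -2*(-3144) = 6288)
2*5156 + I = 2*5156 + 6288 = 10312 + 6288 = 16600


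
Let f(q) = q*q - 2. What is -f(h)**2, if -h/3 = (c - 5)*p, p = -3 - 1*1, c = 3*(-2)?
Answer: -303526084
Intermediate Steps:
c = -6
p = -4 (p = -3 - 1 = -4)
h = -132 (h = -3*(-6 - 5)*(-4) = -(-33)*(-4) = -3*44 = -132)
f(q) = -2 + q**2 (f(q) = q**2 - 2 = -2 + q**2)
-f(h)**2 = -(-2 + (-132)**2)**2 = -(-2 + 17424)**2 = -1*17422**2 = -1*303526084 = -303526084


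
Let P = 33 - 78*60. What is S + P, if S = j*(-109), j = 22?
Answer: -7045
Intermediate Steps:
P = -4647 (P = 33 - 4680 = -4647)
S = -2398 (S = 22*(-109) = -2398)
S + P = -2398 - 4647 = -7045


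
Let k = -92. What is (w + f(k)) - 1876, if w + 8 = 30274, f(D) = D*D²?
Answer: -750298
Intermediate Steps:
f(D) = D³
w = 30266 (w = -8 + 30274 = 30266)
(w + f(k)) - 1876 = (30266 + (-92)³) - 1876 = (30266 - 778688) - 1876 = -748422 - 1876 = -750298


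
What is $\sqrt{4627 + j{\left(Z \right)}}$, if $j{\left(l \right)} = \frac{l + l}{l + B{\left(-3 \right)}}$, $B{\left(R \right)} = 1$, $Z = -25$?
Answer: $\frac{\sqrt{166647}}{6} \approx 68.037$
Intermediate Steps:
$j{\left(l \right)} = \frac{2 l}{1 + l}$ ($j{\left(l \right)} = \frac{l + l}{l + 1} = \frac{2 l}{1 + l}$)
$\sqrt{4627 + j{\left(Z \right)}} = \sqrt{4627 + 2 \left(-25\right) \frac{1}{1 - 25}} = \sqrt{4627 + 2 \left(-25\right) \frac{1}{-24}} = \sqrt{4627 + 2 \left(-25\right) \left(- \frac{1}{24}\right)} = \sqrt{4627 + \frac{25}{12}} = \sqrt{\frac{55549}{12}} = \frac{\sqrt{166647}}{6}$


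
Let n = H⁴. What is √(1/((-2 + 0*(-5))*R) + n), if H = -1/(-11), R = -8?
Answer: √14657/484 ≈ 0.25014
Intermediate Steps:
H = 1/11 (H = -1*(-1/11) = 1/11 ≈ 0.090909)
n = 1/14641 (n = (1/11)⁴ = 1/14641 ≈ 6.8301e-5)
√(1/((-2 + 0*(-5))*R) + n) = √(1/((-2 + 0*(-5))*(-8)) + 1/14641) = √(1/((-2 + 0)*(-8)) + 1/14641) = √(1/(-2*(-8)) + 1/14641) = √(1/16 + 1/14641) = √(14657/234256) = √14657/484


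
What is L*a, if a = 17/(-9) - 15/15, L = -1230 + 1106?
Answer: 3224/9 ≈ 358.22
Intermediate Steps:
L = -124
a = -26/9 (a = 17*(-⅑) - 15*1/15 = -17/9 - 1 = -26/9 ≈ -2.8889)
L*a = -124*(-26/9) = 3224/9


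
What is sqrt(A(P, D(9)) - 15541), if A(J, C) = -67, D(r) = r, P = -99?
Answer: 2*I*sqrt(3902) ≈ 124.93*I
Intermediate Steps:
sqrt(A(P, D(9)) - 15541) = sqrt(-67 - 15541) = sqrt(-15608) = 2*I*sqrt(3902)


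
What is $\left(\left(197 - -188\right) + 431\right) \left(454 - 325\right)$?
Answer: $105264$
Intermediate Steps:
$\left(\left(197 - -188\right) + 431\right) \left(454 - 325\right) = \left(\left(197 + 188\right) + 431\right) 129 = \left(385 + 431\right) 129 = 816 \cdot 129 = 105264$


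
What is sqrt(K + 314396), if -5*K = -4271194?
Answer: sqrt(29215870)/5 ≈ 1081.0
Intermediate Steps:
K = 4271194/5 (K = -1/5*(-4271194) = 4271194/5 ≈ 8.5424e+5)
sqrt(K + 314396) = sqrt(4271194/5 + 314396) = sqrt(5843174/5) = sqrt(29215870)/5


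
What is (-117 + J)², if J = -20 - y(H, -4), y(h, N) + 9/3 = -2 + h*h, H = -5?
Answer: 24649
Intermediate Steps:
y(h, N) = -5 + h² (y(h, N) = -3 + (-2 + h*h) = -3 + (-2 + h²) = -5 + h²)
J = -40 (J = -20 - (-5 + (-5)²) = -20 - (-5 + 25) = -20 - 1*20 = -20 - 20 = -40)
(-117 + J)² = (-117 - 40)² = (-157)² = 24649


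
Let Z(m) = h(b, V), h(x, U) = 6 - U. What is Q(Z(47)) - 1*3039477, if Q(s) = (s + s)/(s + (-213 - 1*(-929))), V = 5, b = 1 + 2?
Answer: -2179305007/717 ≈ -3.0395e+6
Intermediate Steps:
b = 3
Z(m) = 1 (Z(m) = 6 - 1*5 = 6 - 5 = 1)
Q(s) = 2*s/(716 + s) (Q(s) = (2*s)/(s + (-213 + 929)) = (2*s)/(s + 716) = (2*s)/(716 + s) = 2*s/(716 + s))
Q(Z(47)) - 1*3039477 = 2*1/(716 + 1) - 1*3039477 = 2*1/717 - 3039477 = 2*1*(1/717) - 3039477 = 2/717 - 3039477 = -2179305007/717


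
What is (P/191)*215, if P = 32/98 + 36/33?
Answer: 860/539 ≈ 1.5955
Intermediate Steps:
P = 764/539 (P = 32*(1/98) + 36*(1/33) = 16/49 + 12/11 = 764/539 ≈ 1.4174)
(P/191)*215 = ((764/539)/191)*215 = ((764/539)*(1/191))*215 = (4/539)*215 = 860/539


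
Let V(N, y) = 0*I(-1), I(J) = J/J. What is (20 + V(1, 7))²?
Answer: 400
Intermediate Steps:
I(J) = 1
V(N, y) = 0 (V(N, y) = 0*1 = 0)
(20 + V(1, 7))² = (20 + 0)² = 20² = 400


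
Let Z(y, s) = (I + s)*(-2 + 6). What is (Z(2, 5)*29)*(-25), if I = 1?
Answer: -17400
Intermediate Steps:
Z(y, s) = 4 + 4*s (Z(y, s) = (1 + s)*(-2 + 6) = (1 + s)*4 = 4 + 4*s)
(Z(2, 5)*29)*(-25) = ((4 + 4*5)*29)*(-25) = ((4 + 20)*29)*(-25) = (24*29)*(-25) = 696*(-25) = -17400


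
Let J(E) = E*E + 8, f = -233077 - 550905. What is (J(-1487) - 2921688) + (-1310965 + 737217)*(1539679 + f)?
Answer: -433580352867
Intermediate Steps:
f = -783982
J(E) = 8 + E² (J(E) = E² + 8 = 8 + E²)
(J(-1487) - 2921688) + (-1310965 + 737217)*(1539679 + f) = ((8 + (-1487)²) - 2921688) + (-1310965 + 737217)*(1539679 - 783982) = ((8 + 2211169) - 2921688) - 573748*755697 = (2211177 - 2921688) - 433579642356 = -710511 - 433579642356 = -433580352867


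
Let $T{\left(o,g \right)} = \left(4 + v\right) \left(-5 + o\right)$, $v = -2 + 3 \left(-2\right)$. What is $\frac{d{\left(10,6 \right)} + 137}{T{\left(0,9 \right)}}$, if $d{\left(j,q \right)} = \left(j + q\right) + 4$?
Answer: $\frac{157}{20} \approx 7.85$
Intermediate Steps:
$v = -8$ ($v = -2 - 6 = -8$)
$d{\left(j,q \right)} = 4 + j + q$
$T{\left(o,g \right)} = 20 - 4 o$ ($T{\left(o,g \right)} = \left(4 - 8\right) \left(-5 + o\right) = - 4 \left(-5 + o\right) = 20 - 4 o$)
$\frac{d{\left(10,6 \right)} + 137}{T{\left(0,9 \right)}} = \frac{\left(4 + 10 + 6\right) + 137}{20 - 0} = \frac{20 + 137}{20 + 0} = \frac{1}{20} \cdot 157 = \frac{157}{20}$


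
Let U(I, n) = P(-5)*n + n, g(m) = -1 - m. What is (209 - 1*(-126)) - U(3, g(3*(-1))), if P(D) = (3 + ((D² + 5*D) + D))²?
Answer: 325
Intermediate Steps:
P(D) = (3 + D² + 6*D)² (P(D) = (3 + (D² + 6*D))² = (3 + D² + 6*D)²)
U(I, n) = 5*n (U(I, n) = (3 + (-5)² + 6*(-5))²*n + n = (3 + 25 - 30)²*n + n = (-2)²*n + n = 4*n + n = 5*n)
(209 - 1*(-126)) - U(3, g(3*(-1))) = (209 - 1*(-126)) - 5*(-1 - 3*(-1)) = (209 + 126) - 5*(-1 - 1*(-3)) = 335 - 5*(-1 + 3) = 335 - 5*2 = 335 - 1*10 = 335 - 10 = 325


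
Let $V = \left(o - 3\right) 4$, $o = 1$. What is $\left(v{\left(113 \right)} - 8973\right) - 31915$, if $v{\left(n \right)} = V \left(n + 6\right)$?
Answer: $-41840$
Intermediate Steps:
$V = -8$ ($V = \left(1 - 3\right) 4 = \left(-2\right) 4 = -8$)
$v{\left(n \right)} = -48 - 8 n$ ($v{\left(n \right)} = - 8 \left(n + 6\right) = - 8 \left(6 + n\right) = -48 - 8 n$)
$\left(v{\left(113 \right)} - 8973\right) - 31915 = \left(\left(-48 - 904\right) - 8973\right) - 31915 = \left(-952 - 8973\right) - 31915 = -9925 - 31915 = -41840$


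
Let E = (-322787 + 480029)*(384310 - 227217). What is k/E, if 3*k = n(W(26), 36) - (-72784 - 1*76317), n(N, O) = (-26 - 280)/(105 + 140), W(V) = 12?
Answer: 36529439/18155688866910 ≈ 2.0120e-6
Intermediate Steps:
n(N, O) = -306/245
E = 24701617506 (E = 157242*157093 = 24701617506)
k = 36529439/735 (k = (-306/245 - (-72784 - 1*76317))/3 = (-306/245 - (-72784 - 76317))/3 = (-306/245 - 1*(-149101))/3 = (-306/245 + 149101)/3 = (⅓)*(36529439/245) = 36529439/735 ≈ 49700.)
k/E = (36529439/735)/24701617506 = (36529439/735)*(1/24701617506) = 36529439/18155688866910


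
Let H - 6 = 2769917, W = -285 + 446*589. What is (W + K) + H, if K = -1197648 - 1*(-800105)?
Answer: 2634789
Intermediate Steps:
W = 262409 (W = -285 + 262694 = 262409)
K = -397543 (K = -1197648 + 800105 = -397543)
H = 2769923 (H = 6 + 2769917 = 2769923)
(W + K) + H = (262409 - 397543) + 2769923 = -135134 + 2769923 = 2634789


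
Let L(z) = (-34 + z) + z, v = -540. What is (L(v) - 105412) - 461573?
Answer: -568099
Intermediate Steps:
L(z) = -34 + 2*z
(L(v) - 105412) - 461573 = ((-34 + 2*(-540)) - 105412) - 461573 = ((-34 - 1080) - 105412) - 461573 = (-1114 - 105412) - 461573 = -106526 - 461573 = -568099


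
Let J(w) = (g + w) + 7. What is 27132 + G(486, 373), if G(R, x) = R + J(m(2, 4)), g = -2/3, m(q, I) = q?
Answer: 82879/3 ≈ 27626.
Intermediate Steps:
g = -2/3 (g = -2*1/3 = -2/3 ≈ -0.66667)
J(w) = 19/3 + w (J(w) = (-2/3 + w) + 7 = 19/3 + w)
G(R, x) = 25/3 + R (G(R, x) = R + (19/3 + 2) = R + 25/3 = 25/3 + R)
27132 + G(486, 373) = 27132 + (25/3 + 486) = 27132 + 1483/3 = 82879/3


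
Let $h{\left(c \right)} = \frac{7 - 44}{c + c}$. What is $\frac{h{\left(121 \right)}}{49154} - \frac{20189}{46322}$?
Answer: $- \frac{120077639783}{275506302148} \approx -0.43584$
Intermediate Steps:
$h{\left(c \right)} = - \frac{37}{2 c}$
$\frac{h{\left(121 \right)}}{49154} - \frac{20189}{46322} = \frac{\left(- \frac{37}{2}\right) \frac{1}{121}}{49154} - \frac{20189}{46322} = \left(- \frac{37}{2}\right) \frac{1}{121} \cdot \frac{1}{49154} - \frac{20189}{46322} = \left(- \frac{37}{242}\right) \frac{1}{49154} - \frac{20189}{46322} = - \frac{37}{11895268} - \frac{20189}{46322} = - \frac{120077639783}{275506302148}$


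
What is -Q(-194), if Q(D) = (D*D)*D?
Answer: 7301384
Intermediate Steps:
Q(D) = D³ (Q(D) = D²*D = D³)
-Q(-194) = -1*(-194)³ = -1*(-7301384) = 7301384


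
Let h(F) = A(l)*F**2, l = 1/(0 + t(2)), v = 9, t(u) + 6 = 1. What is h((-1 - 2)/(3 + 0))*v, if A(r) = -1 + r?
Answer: -54/5 ≈ -10.800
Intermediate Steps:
t(u) = -5 (t(u) = -6 + 1 = -5)
l = -1/5 (l = 1/(0 - 5) = 1/(-5) = -1/5 ≈ -0.20000)
h(F) = -6*F**2/5 (h(F) = (-1 - 1/5)*F**2 = -6*F**2/5)
h((-1 - 2)/(3 + 0))*v = -6*(-1 - 2)**2/(3 + 0)**2/5*9 = -6*1**2/5*9 = -6*(-3*1/3)**2/5*9 = -6/5*(-1)**2*9 = -6/5*1*9 = -6/5*9 = -54/5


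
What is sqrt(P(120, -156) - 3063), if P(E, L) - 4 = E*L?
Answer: I*sqrt(21779) ≈ 147.58*I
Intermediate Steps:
P(E, L) = 4 + E*L
sqrt(P(120, -156) - 3063) = sqrt((4 + 120*(-156)) - 3063) = sqrt((4 - 18720) - 3063) = sqrt(-18716 - 3063) = sqrt(-21779) = I*sqrt(21779)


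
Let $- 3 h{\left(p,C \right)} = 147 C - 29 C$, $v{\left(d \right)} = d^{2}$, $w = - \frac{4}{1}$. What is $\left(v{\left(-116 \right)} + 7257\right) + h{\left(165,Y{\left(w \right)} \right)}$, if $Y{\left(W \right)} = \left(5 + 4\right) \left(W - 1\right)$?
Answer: $22483$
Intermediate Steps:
$w = -4$ ($w = \left(-4\right) 1 = -4$)
$Y{\left(W \right)} = -9 + 9 W$ ($Y{\left(W \right)} = 9 \left(-1 + W\right) = -9 + 9 W$)
$h{\left(p,C \right)} = - \frac{118 C}{3}$ ($h{\left(p,C \right)} = - \frac{147 C - 29 C}{3} = - \frac{118 C}{3}$)
$\left(v{\left(-116 \right)} + 7257\right) + h{\left(165,Y{\left(w \right)} \right)} = \left(\left(-116\right)^{2} + 7257\right) - \frac{118 \left(-9 + 9 \left(-4\right)\right)}{3} = \left(13456 + 7257\right) - \frac{118 \left(-9 - 36\right)}{3} = 20713 - -1770 = 20713 + 1770 = 22483$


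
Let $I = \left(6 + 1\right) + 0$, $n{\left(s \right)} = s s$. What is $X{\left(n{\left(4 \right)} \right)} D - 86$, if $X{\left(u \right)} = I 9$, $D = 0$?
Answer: $-86$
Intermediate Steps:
$n{\left(s \right)} = s^{2}$
$I = 7$ ($I = 7 + 0 = 7$)
$X{\left(u \right)} = 63$ ($X{\left(u \right)} = 7 \cdot 9 = 63$)
$X{\left(n{\left(4 \right)} \right)} D - 86 = 63 \cdot 0 - 86 = 0 - 86 = -86$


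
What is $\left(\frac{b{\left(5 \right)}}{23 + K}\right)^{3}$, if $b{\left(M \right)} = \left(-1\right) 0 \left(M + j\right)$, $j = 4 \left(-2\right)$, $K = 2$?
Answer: $0$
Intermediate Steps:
$j = -8$
$b{\left(M \right)} = 0$ ($b{\left(M \right)} = \left(-1\right) 0 \left(M - 8\right) = 0 \left(-8 + M\right) = 0$)
$\left(\frac{b{\left(5 \right)}}{23 + K}\right)^{3} = \left(\frac{0}{23 + 2}\right)^{3} = \left(\frac{0}{25}\right)^{3} = \left(0 \cdot \frac{1}{25}\right)^{3} = 0^{3} = 0$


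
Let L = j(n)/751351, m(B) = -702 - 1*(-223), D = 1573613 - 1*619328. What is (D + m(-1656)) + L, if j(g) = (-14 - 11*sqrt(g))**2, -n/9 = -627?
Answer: 716643774905/751351 + 924*sqrt(627)/751351 ≈ 9.5381e+5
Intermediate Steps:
n = 5643 (n = -9*(-627) = 5643)
D = 954285 (D = 1573613 - 619328 = 954285)
m(B) = -479 (m(B) = -702 + 223 = -479)
L = (14 + 33*sqrt(627))**2/751351 (L = (14 + 11*sqrt(5643))**2/751351 = (14 + 11*(3*sqrt(627)))**2*(1/751351) = (14 + 33*sqrt(627))**2*(1/751351) = (14 + 33*sqrt(627))**2/751351 ≈ 0.93982)
(D + m(-1656)) + L = (954285 - 479) + (682999/751351 + 924*sqrt(627)/751351) = 953806 + (682999/751351 + 924*sqrt(627)/751351) = 716643774905/751351 + 924*sqrt(627)/751351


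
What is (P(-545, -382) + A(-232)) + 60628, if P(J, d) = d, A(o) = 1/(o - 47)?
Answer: 16808633/279 ≈ 60246.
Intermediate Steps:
A(o) = 1/(-47 + o)
(P(-545, -382) + A(-232)) + 60628 = (-382 + 1/(-47 - 232)) + 60628 = (-382 + 1/(-279)) + 60628 = (-382 - 1/279) + 60628 = -106579/279 + 60628 = 16808633/279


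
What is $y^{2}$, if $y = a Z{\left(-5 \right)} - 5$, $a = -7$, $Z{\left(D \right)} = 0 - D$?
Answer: $1600$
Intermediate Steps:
$Z{\left(D \right)} = - D$
$y = -40$ ($y = - 7 \left(\left(-1\right) \left(-5\right)\right) - 5 = \left(-7\right) 5 - 5 = -35 - 5 = -40$)
$y^{2} = \left(-40\right)^{2} = 1600$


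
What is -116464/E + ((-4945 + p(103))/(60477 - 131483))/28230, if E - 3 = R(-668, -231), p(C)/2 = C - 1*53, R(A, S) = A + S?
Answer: 243179187639/1870866088 ≈ 129.98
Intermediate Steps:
p(C) = -106 + 2*C (p(C) = 2*(C - 1*53) = 2*(C - 53) = 2*(-53 + C) = -106 + 2*C)
E = -896 (E = 3 + (-668 - 231) = 3 - 899 = -896)
-116464/E + ((-4945 + p(103))/(60477 - 131483))/28230 = -116464/(-896) + ((-4945 + (-106 + 2*103))/(60477 - 131483))/28230 = -116464*(-1/896) + ((-4945 + (-106 + 206))/(-71006))*(1/28230) = 7279/56 + ((-4945 + 100)*(-1/71006))*(1/28230) = 7279/56 - 4845*(-1/71006)*(1/28230) = 7279/56 + (4845/71006)*(1/28230) = 7279/56 + 323/133633292 = 243179187639/1870866088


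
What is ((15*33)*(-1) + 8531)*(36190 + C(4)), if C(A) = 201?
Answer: 292438076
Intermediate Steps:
((15*33)*(-1) + 8531)*(36190 + C(4)) = ((15*33)*(-1) + 8531)*(36190 + 201) = (495*(-1) + 8531)*36391 = (-495 + 8531)*36391 = 8036*36391 = 292438076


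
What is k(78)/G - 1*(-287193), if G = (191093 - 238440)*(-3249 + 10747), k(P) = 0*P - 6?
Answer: 50977878414282/177503903 ≈ 2.8719e+5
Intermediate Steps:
k(P) = -6 (k(P) = 0 - 6 = -6)
G = -355007806 (G = -47347*7498 = -355007806)
k(78)/G - 1*(-287193) = -6/(-355007806) - 1*(-287193) = -6*(-1/355007806) + 287193 = 3/177503903 + 287193 = 50977878414282/177503903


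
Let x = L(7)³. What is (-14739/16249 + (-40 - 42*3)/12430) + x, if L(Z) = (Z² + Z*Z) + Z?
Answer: 116905602252823/100987535 ≈ 1.1576e+6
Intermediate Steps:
L(Z) = Z + 2*Z² (L(Z) = (Z² + Z²) + Z = 2*Z² + Z = Z + 2*Z²)
x = 1157625 (x = (7*(1 + 2*7))³ = (7*(1 + 14))³ = (7*15)³ = 105³ = 1157625)
(-14739/16249 + (-40 - 42*3)/12430) + x = (-14739/16249 + (-40 - 42*3)/12430) + 1157625 = (-14739*1/16249 + (-40 - 126)*(1/12430)) + 1157625 = (-14739/16249 - 166*1/12430) + 1157625 = (-14739/16249 - 83/6215) + 1157625 = -92951552/100987535 + 1157625 = 116905602252823/100987535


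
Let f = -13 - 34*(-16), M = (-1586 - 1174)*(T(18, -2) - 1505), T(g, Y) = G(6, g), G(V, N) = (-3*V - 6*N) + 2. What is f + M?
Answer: 4496571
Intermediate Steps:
G(V, N) = 2 - 6*N - 3*V (G(V, N) = (-6*N - 3*V) + 2 = 2 - 6*N - 3*V)
T(g, Y) = -16 - 6*g (T(g, Y) = 2 - 6*g - 3*6 = 2 - 6*g - 18 = -16 - 6*g)
M = 4496040 (M = (-1586 - 1174)*((-16 - 6*18) - 1505) = -2760*((-16 - 108) - 1505) = -2760*(-124 - 1505) = -2760*(-1629) = 4496040)
f = 531 (f = -13 + 544 = 531)
f + M = 531 + 4496040 = 4496571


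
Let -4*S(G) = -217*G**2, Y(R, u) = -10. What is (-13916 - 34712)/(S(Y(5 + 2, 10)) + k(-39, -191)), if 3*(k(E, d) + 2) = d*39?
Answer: -12157/735 ≈ -16.540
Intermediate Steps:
k(E, d) = -2 + 13*d (k(E, d) = -2 + (d*39)/3 = -2 + (39*d)/3 = -2 + 13*d)
S(G) = 217*G**2/4 (S(G) = -(-217)*G**2/4 = 217*G**2/4)
(-13916 - 34712)/(S(Y(5 + 2, 10)) + k(-39, -191)) = (-13916 - 34712)/((217/4)*(-10)**2 + (-2 + 13*(-191))) = -48628/((217/4)*100 + (-2 - 2483)) = -48628/(5425 - 2485) = -48628/2940 = -48628*1/2940 = -12157/735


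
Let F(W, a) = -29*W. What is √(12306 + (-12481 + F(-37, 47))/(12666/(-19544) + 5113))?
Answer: √30707647984099527826/49957903 ≈ 110.92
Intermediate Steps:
√(12306 + (-12481 + F(-37, 47))/(12666/(-19544) + 5113)) = √(12306 + (-12481 - 29*(-37))/(12666/(-19544) + 5113)) = √(12306 + (-12481 + 1073)/(12666*(-1/19544) + 5113)) = √(12306 - 11408/(-6333/9772 + 5113)) = √(12306 - 11408/49957903/9772) = √(12306 - 11408*9772/49957903) = √(12306 - 111478976/49957903) = √(614670475342/49957903) = √30707647984099527826/49957903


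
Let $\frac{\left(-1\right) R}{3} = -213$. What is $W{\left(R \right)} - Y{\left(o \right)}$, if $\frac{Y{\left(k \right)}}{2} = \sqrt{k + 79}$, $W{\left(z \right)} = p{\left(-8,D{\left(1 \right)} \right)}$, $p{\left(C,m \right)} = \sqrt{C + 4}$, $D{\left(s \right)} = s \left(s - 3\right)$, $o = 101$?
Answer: $- 12 \sqrt{5} + 2 i \approx -26.833 + 2.0 i$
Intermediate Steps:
$R = 639$ ($R = \left(-3\right) \left(-213\right) = 639$)
$D{\left(s \right)} = s \left(-3 + s\right)$
$p{\left(C,m \right)} = \sqrt{4 + C}$
$W{\left(z \right)} = 2 i$ ($W{\left(z \right)} = \sqrt{4 - 8} = \sqrt{-4} = 2 i$)
$Y{\left(k \right)} = 2 \sqrt{79 + k}$ ($Y{\left(k \right)} = 2 \sqrt{k + 79} = 2 \sqrt{79 + k}$)
$W{\left(R \right)} - Y{\left(o \right)} = 2 i - 2 \sqrt{79 + 101} = 2 i - 2 \sqrt{180} = 2 i - 2 \cdot 6 \sqrt{5} = 2 i - 12 \sqrt{5} = - 12 \sqrt{5} + 2 i$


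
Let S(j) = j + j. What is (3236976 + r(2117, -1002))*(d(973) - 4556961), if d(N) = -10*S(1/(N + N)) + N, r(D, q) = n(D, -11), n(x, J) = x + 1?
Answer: -14358827045601396/973 ≈ -1.4757e+13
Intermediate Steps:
S(j) = 2*j
n(x, J) = 1 + x
r(D, q) = 1 + D
d(N) = N - 10/N (d(N) = -20/(N + N) + N = -20/(2*N) + N = -20*1/(2*N) + N = -10/N + N = N - 10/N)
(3236976 + r(2117, -1002))*(d(973) - 4556961) = (3236976 + (1 + 2117))*((973 - 10/973) - 4556961) = (3236976 + 2118)*((973 - 10*1/973) - 4556961) = 3239094*((973 - 10/973) - 4556961) = 3239094*(946719/973 - 4556961) = 3239094*(-4432976334/973) = -14358827045601396/973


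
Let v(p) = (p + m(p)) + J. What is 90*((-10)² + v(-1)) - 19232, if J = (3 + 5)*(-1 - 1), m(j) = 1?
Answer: -11672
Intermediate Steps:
J = -16 (J = 8*(-2) = -16)
v(p) = -15 + p (v(p) = (p + 1) - 16 = (1 + p) - 16 = -15 + p)
90*((-10)² + v(-1)) - 19232 = 90*((-10)² + (-15 - 1)) - 19232 = 90*(100 - 16) - 19232 = 90*84 - 19232 = 7560 - 19232 = -11672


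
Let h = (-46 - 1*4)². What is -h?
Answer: -2500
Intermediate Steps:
h = 2500 (h = (-46 - 4)² = (-50)² = 2500)
-h = -1*2500 = -2500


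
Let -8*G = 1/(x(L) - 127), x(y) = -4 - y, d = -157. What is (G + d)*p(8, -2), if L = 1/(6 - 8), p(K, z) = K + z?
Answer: -163907/174 ≈ -941.99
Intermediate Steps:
L = -½ (L = 1/(-2) = -½ ≈ -0.50000)
G = 1/1044 (G = -1/(8*((-4 - 1*(-½)) - 127)) = -1/(8*((-4 + ½) - 127)) = -1/(8*(-7/2 - 127)) = -1/(8*(-261/2)) = -⅛*(-2/261) = 1/1044 ≈ 0.00095785)
(G + d)*p(8, -2) = (1/1044 - 157)*(8 - 2) = -163907/1044*6 = -163907/174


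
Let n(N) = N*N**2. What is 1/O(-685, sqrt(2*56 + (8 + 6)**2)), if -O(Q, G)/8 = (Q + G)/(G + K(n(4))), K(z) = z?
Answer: 11037/937834 + 749*sqrt(77)/1875668 ≈ 0.015273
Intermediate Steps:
n(N) = N**3
O(Q, G) = -8*(G + Q)/(64 + G) (O(Q, G) = -8*(Q + G)/(G + 4**3) = -8*(G + Q)/(G + 64) = -8*(G + Q)/(64 + G))
1/O(-685, sqrt(2*56 + (8 + 6)**2)) = 1/(8*(-sqrt(2*56 + (8 + 6)**2) - 1*(-685))/(64 + sqrt(2*56 + (8 + 6)**2))) = 1/(8*(-sqrt(112 + 14**2) + 685)/(64 + sqrt(112 + 14**2))) = 1/(8*(-sqrt(112 + 196) + 685)/(64 + sqrt(112 + 196))) = 1/(8*(-sqrt(308) + 685)/(64 + sqrt(308))) = 1/(8*(-2*sqrt(77) + 685)/(64 + 2*sqrt(77))) = 1/(8*(685 - 2*sqrt(77))/(64 + 2*sqrt(77))) = (64 + 2*sqrt(77))/(8*(685 - 2*sqrt(77)))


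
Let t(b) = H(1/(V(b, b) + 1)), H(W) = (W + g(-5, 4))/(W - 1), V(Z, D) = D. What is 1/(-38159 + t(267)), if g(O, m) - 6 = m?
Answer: -267/10191134 ≈ -2.6199e-5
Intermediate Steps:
g(O, m) = 6 + m
H(W) = (10 + W)/(-1 + W) (H(W) = (W + (6 + 4))/(W - 1) = (W + 10)/(-1 + W) = (10 + W)/(-1 + W))
t(b) = (10 + 1/(1 + b))/(-1 + 1/(1 + b)) (t(b) = (10 + 1/(b + 1))/(-1 + 1/(b + 1)) = (10 + 1/(1 + b))/(-1 + 1/(1 + b)))
1/(-38159 + t(267)) = 1/(-38159 + (-10 - 11/267)) = 1/(-38159 - 2681/267) = 1/(-10191134/267) = -267/10191134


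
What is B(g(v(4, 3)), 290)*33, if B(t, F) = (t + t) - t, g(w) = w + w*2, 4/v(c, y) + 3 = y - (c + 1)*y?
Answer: -132/5 ≈ -26.400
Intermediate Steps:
v(c, y) = 4/(-3 + y - y*(1 + c)) (v(c, y) = 4/(-3 + (y - (c + 1)*y)) = 4/(-3 + (y - (1 + c)*y)) = 4/(-3 + (y - y*(1 + c))) = 4/(-3 + y - y*(1 + c)))
g(w) = 3*w (g(w) = w + 2*w = 3*w)
B(t, F) = t (B(t, F) = 2*t - t = t)
B(g(v(4, 3)), 290)*33 = (3*(-4/(3 + 4*3)))*33 = (3*(-4/(3 + 12)))*33 = (3*(-4/15))*33 = -⅘*33 = -132/5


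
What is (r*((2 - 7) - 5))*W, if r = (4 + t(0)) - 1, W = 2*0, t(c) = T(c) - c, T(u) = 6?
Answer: 0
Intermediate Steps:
t(c) = 6 - c
W = 0
r = 9 (r = (4 + (6 - 1*0)) - 1 = (4 + (6 + 0)) - 1 = (4 + 6) - 1 = 10 - 1 = 9)
(r*((2 - 7) - 5))*W = (9*((2 - 7) - 5))*0 = (9*(-5 - 5))*0 = (9*(-10))*0 = -90*0 = 0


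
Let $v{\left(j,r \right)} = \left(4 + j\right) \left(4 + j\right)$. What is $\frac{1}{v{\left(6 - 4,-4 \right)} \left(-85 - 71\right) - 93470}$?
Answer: $- \frac{1}{99086} \approx -1.0092 \cdot 10^{-5}$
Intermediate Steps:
$v{\left(j,r \right)} = \left(4 + j\right)^{2}$
$\frac{1}{v{\left(6 - 4,-4 \right)} \left(-85 - 71\right) - 93470} = \frac{1}{\left(4 + \left(6 - 4\right)\right)^{2} \left(-85 - 71\right) - 93470} = \frac{1}{\left(4 + 2\right)^{2} \left(-156\right) - 93470} = \frac{1}{6^{2} \left(-156\right) - 93470} = \frac{1}{36 \left(-156\right) - 93470} = \frac{1}{-5616 - 93470} = \frac{1}{-99086} = - \frac{1}{99086}$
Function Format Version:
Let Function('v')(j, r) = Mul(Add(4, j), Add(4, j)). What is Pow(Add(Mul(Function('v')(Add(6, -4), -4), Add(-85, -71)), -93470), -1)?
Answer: Rational(-1, 99086) ≈ -1.0092e-5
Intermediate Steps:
Function('v')(j, r) = Pow(Add(4, j), 2)
Pow(Add(Mul(Function('v')(Add(6, -4), -4), Add(-85, -71)), -93470), -1) = Pow(Add(Mul(Pow(Add(4, Add(6, -4)), 2), Add(-85, -71)), -93470), -1) = Pow(Add(Mul(Pow(Add(4, 2), 2), -156), -93470), -1) = Pow(Add(Mul(Pow(6, 2), -156), -93470), -1) = Pow(Add(Mul(36, -156), -93470), -1) = Pow(Add(-5616, -93470), -1) = Pow(-99086, -1) = Rational(-1, 99086)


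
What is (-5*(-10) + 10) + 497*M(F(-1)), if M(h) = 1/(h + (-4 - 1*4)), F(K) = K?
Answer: 43/9 ≈ 4.7778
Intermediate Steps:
M(h) = 1/(-8 + h) (M(h) = 1/(h + (-4 - 4)) = 1/(h - 8) = 1/(-8 + h))
(-5*(-10) + 10) + 497*M(F(-1)) = (-5*(-10) + 10) + 497/(-8 - 1) = (50 + 10) + 497/(-9) = 60 + 497*(-⅑) = 60 - 497/9 = 43/9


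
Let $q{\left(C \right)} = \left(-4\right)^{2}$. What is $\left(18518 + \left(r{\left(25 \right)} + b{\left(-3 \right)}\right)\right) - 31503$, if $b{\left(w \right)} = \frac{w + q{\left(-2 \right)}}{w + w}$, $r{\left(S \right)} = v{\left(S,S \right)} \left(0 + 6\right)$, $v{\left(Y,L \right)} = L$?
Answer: $- \frac{77023}{6} \approx -12837.0$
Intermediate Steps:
$q{\left(C \right)} = 16$
$r{\left(S \right)} = 6 S$ ($r{\left(S \right)} = S \left(0 + 6\right) = S 6 = 6 S$)
$b{\left(w \right)} = \frac{16 + w}{2 w}$ ($b{\left(w \right)} = \frac{w + 16}{w + w} = \frac{16 + w}{2 w}$)
$\left(18518 + \left(r{\left(25 \right)} + b{\left(-3 \right)}\right)\right) - 31503 = \left(18518 + \left(6 \cdot 25 + \frac{16 - 3}{2 \left(-3\right)}\right)\right) - 31503 = \left(18518 + \left(150 + \frac{1}{2} \left(- \frac{1}{3}\right) 13\right)\right) - 31503 = \left(18518 + \left(150 - \frac{13}{6}\right)\right) - 31503 = \left(18518 + \frac{887}{6}\right) - 31503 = \frac{111995}{6} - 31503 = - \frac{77023}{6}$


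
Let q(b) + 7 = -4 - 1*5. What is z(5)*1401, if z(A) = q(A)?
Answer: -22416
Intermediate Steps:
q(b) = -16 (q(b) = -7 + (-4 - 1*5) = -7 + (-4 - 5) = -7 - 9 = -16)
z(A) = -16
z(5)*1401 = -16*1401 = -22416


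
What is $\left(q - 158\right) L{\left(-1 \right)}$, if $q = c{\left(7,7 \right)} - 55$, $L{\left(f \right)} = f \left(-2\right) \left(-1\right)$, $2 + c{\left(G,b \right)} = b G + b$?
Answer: $318$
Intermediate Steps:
$c{\left(G,b \right)} = -2 + b + G b$ ($c{\left(G,b \right)} = -2 + \left(b G + b\right) = -2 + \left(G b + b\right) = -2 + \left(b + G b\right) = -2 + b + G b$)
$L{\left(f \right)} = 2 f$ ($L{\left(f \right)} = - 2 f \left(-1\right) = 2 f$)
$q = -1$ ($q = \left(-2 + 7 + 7 \cdot 7\right) - 55 = \left(-2 + 7 + 49\right) - 55 = 54 - 55 = -1$)
$\left(q - 158\right) L{\left(-1 \right)} = \left(-1 - 158\right) 2 \left(-1\right) = \left(-159\right) \left(-2\right) = 318$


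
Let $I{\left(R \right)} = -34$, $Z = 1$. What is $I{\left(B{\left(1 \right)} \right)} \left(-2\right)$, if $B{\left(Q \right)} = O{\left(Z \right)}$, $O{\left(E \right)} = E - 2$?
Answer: $68$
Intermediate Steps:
$O{\left(E \right)} = -2 + E$
$B{\left(Q \right)} = -1$ ($B{\left(Q \right)} = -2 + 1 = -1$)
$I{\left(B{\left(1 \right)} \right)} \left(-2\right) = \left(-34\right) \left(-2\right) = 68$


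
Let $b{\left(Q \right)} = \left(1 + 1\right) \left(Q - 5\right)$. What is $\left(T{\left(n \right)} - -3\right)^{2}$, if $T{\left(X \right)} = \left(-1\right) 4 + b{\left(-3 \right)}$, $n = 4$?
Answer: $289$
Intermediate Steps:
$b{\left(Q \right)} = -10 + 2 Q$ ($b{\left(Q \right)} = 2 \left(-5 + Q\right) = -10 + 2 Q$)
$T{\left(X \right)} = -20$ ($T{\left(X \right)} = \left(-1\right) 4 + \left(-10 + 2 \left(-3\right)\right) = -4 - 16 = -20$)
$\left(T{\left(n \right)} - -3\right)^{2} = \left(-20 - -3\right)^{2} = \left(-20 + 3\right)^{2} = \left(-17\right)^{2} = 289$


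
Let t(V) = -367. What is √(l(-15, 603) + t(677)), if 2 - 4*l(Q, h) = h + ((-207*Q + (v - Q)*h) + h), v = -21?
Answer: I*√2159/2 ≈ 23.233*I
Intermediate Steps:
l(Q, h) = ½ - h/2 + 207*Q/4 - h*(-21 - Q)/4 (l(Q, h) = ½ - (h + ((-207*Q + (-21 - Q)*h) + h))/4 = ½ - (h + ((-207*Q + h*(-21 - Q)) + h))/4 = ½ - (h + (h - 207*Q + h*(-21 - Q)))/4 = ½ - (-207*Q + 2*h + h*(-21 - Q))/4 = ½ + (-h/2 + 207*Q/4 - h*(-21 - Q)/4) = ½ - h/2 + 207*Q/4 - h*(-21 - Q)/4)
√(l(-15, 603) + t(677)) = √((½ + (19/4)*603 + (207/4)*(-15) + (¼)*(-15)*603) - 367) = √((½ + 11457/4 - 3105/4 - 9045/4) - 367) = √(-691/4 - 367) = √(-2159/4) = I*√2159/2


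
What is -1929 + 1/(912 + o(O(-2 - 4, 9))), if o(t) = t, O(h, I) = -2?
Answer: -1755389/910 ≈ -1929.0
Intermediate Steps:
-1929 + 1/(912 + o(O(-2 - 4, 9))) = -1929 + 1/(912 - 2) = -1929 + 1/910 = -1755389/910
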